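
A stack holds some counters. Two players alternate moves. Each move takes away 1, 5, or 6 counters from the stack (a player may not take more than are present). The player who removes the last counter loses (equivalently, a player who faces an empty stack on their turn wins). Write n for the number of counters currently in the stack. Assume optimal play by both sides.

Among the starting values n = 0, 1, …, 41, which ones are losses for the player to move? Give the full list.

1, 3, 5, 12, 14, 16, 23, 25, 27, 34, 36, 38

Compute win/loss labels from the base case upward. A position with no move is W. Any other position is W if it can reach an L in one move, else L.
n=0: no move; the opponent has just taken the last counter and therefore loses → W
n=1: L (sole option 0(W) is W)
n=2: W (go to 1, an L position)
n=3: L (sole option 2(W) is W)
n=4: W (go to 3, an L position)
n=5: L (options 4(W), 0(W) are all W)
n=6: W (go to 5, an L position)
n=7: W (go to 1, an L position)
n=8: W (go to 3, an L position)
n=9: W (go to 3, an L position)
n=10: W (go to 5, an L position)
n=11: W (go to 5, an L position)
n=12: L (options 11(W), 7(W), 6(W) are all W)
n=13: W (go to 12, an L position)
n=14: L (options 13(W), 9(W), 8(W) are all W)
n=15: W (go to 14, an L position)
n=16: L (options 15(W), 11(W), 10(W) are all W)
n=17: W (go to 16, an L position)
n=18: W (go to 12, an L position)
n=19: W (go to 14, an L position)
n=20: W (go to 14, an L position)
n=21: W (go to 16, an L position)
n=22: W (go to 16, an L position)
n=23: L (options 22(W), 18(W), 17(W) are all W)
n=24: W (go to 23, an L position)
n=25: L (options 24(W), 20(W), 19(W) are all W)
n=26: W (go to 25, an L position)
n=27: L (options 26(W), 22(W), 21(W) are all W)
n=28: W (go to 27, an L position)
n=29: W (go to 23, an L position)
n=30: W (go to 25, an L position)
n=31: W (go to 25, an L position)
n=32: W (go to 27, an L position)
n=33: W (go to 27, an L position)
n=34: L (options 33(W), 29(W), 28(W) are all W)
n=35: W (go to 34, an L position)
n=36: L (options 35(W), 31(W), 30(W) are all W)
n=37: W (go to 36, an L position)
n=38: L (options 37(W), 33(W), 32(W) are all W)
n=39: W (go to 38, an L position)
n=40: W (go to 34, an L position)
n=41: W (go to 36, an L position)
The losing starting values of n are exactly the entries labelled L in this table (12 of them).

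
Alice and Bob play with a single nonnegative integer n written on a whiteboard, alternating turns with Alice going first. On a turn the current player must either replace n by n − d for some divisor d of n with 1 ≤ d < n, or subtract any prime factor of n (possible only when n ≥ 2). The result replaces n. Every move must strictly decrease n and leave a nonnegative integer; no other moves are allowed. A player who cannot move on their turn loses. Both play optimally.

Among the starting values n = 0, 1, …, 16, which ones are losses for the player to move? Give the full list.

0, 1, 4, 9, 14

Classify positions by backward induction: terminal positions (no move available) are L. From any other position, the mover wins iff some move reaches an L.
n=0: no move → L
n=1: no move → L
n=2: W (go to 0, an L position)
n=3: W (go to 0, an L position)
n=4: L (options 2(W), 3(W) are all W)
n=5: W (go to 0, an L position)
n=6: W (go to 4, an L position)
n=7: W (go to 0, an L position)
n=8: W (go to 4, an L position)
n=9: L (options 6(W), 8(W) are all W)
n=10: W (go to 9, an L position)
n=11: W (go to 0, an L position)
n=12: W (go to 9, an L position)
n=13: W (go to 0, an L position)
n=14: L (options 7(W), 12(W), 13(W) are all W)
n=15: W (go to 14, an L position)
n=16: W (go to 14, an L position)
The losing starting values of n are exactly the entries labelled L in this table (5 of them).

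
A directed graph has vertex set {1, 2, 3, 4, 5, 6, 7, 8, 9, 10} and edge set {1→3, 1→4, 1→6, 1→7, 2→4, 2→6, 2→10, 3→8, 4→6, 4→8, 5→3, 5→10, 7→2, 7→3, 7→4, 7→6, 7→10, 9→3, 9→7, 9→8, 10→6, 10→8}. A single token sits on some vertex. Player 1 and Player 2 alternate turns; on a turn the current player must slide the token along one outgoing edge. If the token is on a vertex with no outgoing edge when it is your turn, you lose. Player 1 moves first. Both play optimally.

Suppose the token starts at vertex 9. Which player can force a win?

Use the standard recursion: the mover loses at a terminal position; elsewhere, the mover wins exactly when some move hands the opponent an L position.
Every edge goes from a vertex to one that appears earlier in the order 8, 6, 10, 4, 2, 3, 7, 9, 1, 5, so processing vertices in that order labels each vertex after all of its successors.
8: no outgoing edge → L
6: no outgoing edge → L
10: →6(L), so W
4: →6(L), so W
2: →6(L), so W
3: →8(L), so W
7: →6(L), so W
9: →8(L), so W
1: →6(L), so W
5: →3(W), 10(W) — all W, so L
From 9 Player 1 can move to 8, reaching an L position.

Player 1 wins.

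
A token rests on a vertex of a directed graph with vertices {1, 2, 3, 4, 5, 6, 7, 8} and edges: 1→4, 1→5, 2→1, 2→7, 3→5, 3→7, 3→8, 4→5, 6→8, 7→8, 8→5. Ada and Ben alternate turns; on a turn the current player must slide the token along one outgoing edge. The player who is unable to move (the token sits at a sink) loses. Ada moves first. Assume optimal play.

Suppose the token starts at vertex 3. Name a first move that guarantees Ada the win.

Move to 7.

Classify positions by backward induction: terminal positions (no move available) are L. From any other position, the mover wins iff some move reaches an L.
Every edge goes from a vertex to one that appears earlier in the order 5, 8, 4, 7, 1, 6, 3, 2, so processing vertices in that order labels each vertex after all of its successors.
5: no outgoing edge → L
8: can move to 5, which is L ⇒ W
4: can move to 5, which is L ⇒ W
7: the only move is to 8(W), a W ⇒ L
1: can move to 5, which is L ⇒ W
6: the only move is to 8(W), a W ⇒ L
3: can move to 7, which is L ⇒ W
2: can move to 7, which is L ⇒ W
From 3, the L positions reachable in one move are: 7, 5. Any move reaching one of these is winning.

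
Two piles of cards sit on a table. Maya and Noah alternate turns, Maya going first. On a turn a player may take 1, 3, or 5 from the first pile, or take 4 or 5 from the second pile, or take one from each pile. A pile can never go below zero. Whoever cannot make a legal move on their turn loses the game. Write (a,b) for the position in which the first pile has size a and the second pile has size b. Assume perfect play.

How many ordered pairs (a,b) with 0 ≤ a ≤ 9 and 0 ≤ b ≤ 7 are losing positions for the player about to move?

Use the standard recursion: the mover loses at a terminal position; elsewhere, the mover wins exactly when some move hands the opponent an L position.
Every move lowers a or b (never raises either), so fill the grid row by row in increasing a, and left to right within a row: each cell's successors are then already labelled.
      b=0  b=1  b=2  b=3  b=4  b=5  b=6  b=7
a=0:    L    L    L    L    W    W    W    W
a=1:    W    W    W    W    W    L    L    L
a=2:    L    L    L    L    W    W    W    W
a=3:    W    W    W    W    W    L    L    L
a=4:    L    L    L    L    W    W    W    W
a=5:    W    W    W    W    W    L    L    L
a=6:    L    L    L    L    W    W    W    W
a=7:    W    W    W    W    W    L    L    L
a=8:    L    L    L    L    W    W    W    W
a=9:    W    W    W    W    W    L    L    L
Cells with no legal move (terminal, hence L): (0,0), (0,1), (0,2), (0,3).
The remaining L cells, each justified by listing all of its moves:
(1,5): moves to (0,5)(W), (1,1)(W), (1,0)(W), (0,4)(W); every one is W ⇒ L
(1,6): moves to (0,6)(W), (1,2)(W), (1,1)(W), (0,5)(W); every one is W ⇒ L
(1,7): moves to (0,7)(W), (1,3)(W), (1,2)(W), (0,6)(W); every one is W ⇒ L
(2,0): the only move is to (1,0)(W), a W ⇒ L
(2,1): moves to (1,1)(W), (1,0)(W); every one is W ⇒ L
(2,2): moves to (1,2)(W), (1,1)(W); every one is W ⇒ L
(2,3): moves to (1,3)(W), (1,2)(W); every one is W ⇒ L
(3,5): moves to (2,5)(W), (0,5)(W), (3,1)(W), (3,0)(W), (2,4)(W); every one is W ⇒ L
(3,6): moves to (2,6)(W), (0,6)(W), (3,2)(W), (3,1)(W), (2,5)(W); every one is W ⇒ L
(3,7): moves to (2,7)(W), (0,7)(W), (3,3)(W), (3,2)(W), (2,6)(W); every one is W ⇒ L
(4,0): moves to (3,0)(W), (1,0)(W); every one is W ⇒ L
(4,1): moves to (3,1)(W), (1,1)(W), (3,0)(W); every one is W ⇒ L
(4,2): moves to (3,2)(W), (1,2)(W), (3,1)(W); every one is W ⇒ L
(4,3): moves to (3,3)(W), (1,3)(W), (3,2)(W); every one is W ⇒ L
(5,5): moves to (4,5)(W), (2,5)(W), (0,5)(W), (5,1)(W), (5,0)(W), (4,4)(W); every one is W ⇒ L
(5,6): moves to (4,6)(W), (2,6)(W), (0,6)(W), (5,2)(W), (5,1)(W), (4,5)(W); every one is W ⇒ L
(5,7): moves to (4,7)(W), (2,7)(W), (0,7)(W), (5,3)(W), (5,2)(W), (4,6)(W); every one is W ⇒ L
(6,0): moves to (5,0)(W), (3,0)(W), (1,0)(W); every one is W ⇒ L
(6,1): moves to (5,1)(W), (3,1)(W), (1,1)(W), (5,0)(W); every one is W ⇒ L
(6,2): moves to (5,2)(W), (3,2)(W), (1,2)(W), (5,1)(W); every one is W ⇒ L
(6,3): moves to (5,3)(W), (3,3)(W), (1,3)(W), (5,2)(W); every one is W ⇒ L
(7,5): moves to (6,5)(W), (4,5)(W), (2,5)(W), (7,1)(W), (7,0)(W), (6,4)(W); every one is W ⇒ L
(7,6): moves to (6,6)(W), (4,6)(W), (2,6)(W), (7,2)(W), (7,1)(W), (6,5)(W); every one is W ⇒ L
(7,7): moves to (6,7)(W), (4,7)(W), (2,7)(W), (7,3)(W), (7,2)(W), (6,6)(W); every one is W ⇒ L
(8,0): moves to (7,0)(W), (5,0)(W), (3,0)(W); every one is W ⇒ L
(8,1): moves to (7,1)(W), (5,1)(W), (3,1)(W), (7,0)(W); every one is W ⇒ L
(8,2): moves to (7,2)(W), (5,2)(W), (3,2)(W), (7,1)(W); every one is W ⇒ L
(8,3): moves to (7,3)(W), (5,3)(W), (3,3)(W), (7,2)(W); every one is W ⇒ L
(9,5): moves to (8,5)(W), (6,5)(W), (4,5)(W), (9,1)(W), (9,0)(W), (8,4)(W); every one is W ⇒ L
(9,6): moves to (8,6)(W), (6,6)(W), (4,6)(W), (9,2)(W), (9,1)(W), (8,5)(W); every one is W ⇒ L
(9,7): moves to (8,7)(W), (6,7)(W), (4,7)(W), (9,3)(W), (9,2)(W), (8,6)(W); every one is W ⇒ L
Every other cell has at least one move into one of the L cells above, so it is W.
L cells per row: a=0: 4, a=1: 3, a=2: 4, a=3: 3, a=4: 4, a=5: 3, a=6: 4, a=7: 3, a=8: 4, a=9: 3; total 35.

35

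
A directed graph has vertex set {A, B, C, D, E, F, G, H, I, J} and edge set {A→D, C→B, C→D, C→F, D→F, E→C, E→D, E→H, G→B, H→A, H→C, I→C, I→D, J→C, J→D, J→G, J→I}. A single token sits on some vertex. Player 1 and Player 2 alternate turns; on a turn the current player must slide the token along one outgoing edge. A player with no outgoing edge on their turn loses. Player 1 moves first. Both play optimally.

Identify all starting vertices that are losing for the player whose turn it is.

A, B, E, F, I

Classify positions by backward induction: terminal positions (no move available) are L. From any other position, the mover wins iff some move reaches an L.
Every edge goes from a vertex to one that appears earlier in the order F, B, D, C, A, G, H, I, J, E, so processing vertices in that order labels each vertex after all of its successors.
F: no outgoing edge → L
B: no outgoing edge → L
D: W (go to F, an L position)
C: W (go to B, an L position)
A: L (sole option D(W) is W)
G: W (go to B, an L position)
H: W (go to A, an L position)
I: L (options C(W), D(W) are all W)
J: W (go to I, an L position)
E: L (options H(W), C(W), D(W) are all W)
Reading off the rows marked L gives the requested list; there are 5 such vertices.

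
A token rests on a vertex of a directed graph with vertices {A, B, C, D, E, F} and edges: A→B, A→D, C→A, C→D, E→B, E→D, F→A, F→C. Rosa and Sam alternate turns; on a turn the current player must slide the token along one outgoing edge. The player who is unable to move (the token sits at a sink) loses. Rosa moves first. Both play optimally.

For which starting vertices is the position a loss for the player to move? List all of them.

Classify positions by backward induction: terminal positions (no move available) are L. From any other position, the mover wins iff some move reaches an L.
Every edge goes from a vertex to one that appears earlier in the order B, D, A, E, C, F, so processing vertices in that order labels each vertex after all of its successors.
B: no outgoing edge → L
D: no outgoing edge → L
A: W (go to D, an L position)
E: W (go to D, an L position)
C: W (go to D, an L position)
F: L (options C(W), A(W) are all W)
The losing starting vertices are exactly the entries labelled L in this table (3 of them).

B, D, F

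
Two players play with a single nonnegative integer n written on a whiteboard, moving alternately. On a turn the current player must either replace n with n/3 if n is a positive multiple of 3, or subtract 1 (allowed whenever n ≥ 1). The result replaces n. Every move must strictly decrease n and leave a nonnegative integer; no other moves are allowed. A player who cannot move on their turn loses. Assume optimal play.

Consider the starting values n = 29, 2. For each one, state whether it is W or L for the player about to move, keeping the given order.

29: W, 2: L

Compute win/loss labels from the base case upward. A position with no move is L. Any other position is W if it can reach an L in one move, else L.
n=0: no move → L
n=1: W (go to 0, an L position)
n=2: L (sole option 1(W) is W)
n=3: W (go to 2, an L position)
n=4: L (sole option 3(W) is W)
n=5: W (go to 4, an L position)
n=6: W (go to 2, an L position)
n=7: L (sole option 6(W) is W)
n=8: W (go to 7, an L position)
n=9: L (options 3(W), 8(W) are all W)
n=10: W (go to 9, an L position)
n=11: L (sole option 10(W) is W)
n=12: W (go to 4, an L position)
n=13: L (sole option 12(W) is W)
n=14: W (go to 13, an L position)
n=15: L (options 5(W), 14(W) are all W)
n=16: W (go to 15, an L position)
n=17: L (sole option 16(W) is W)
n=18: W (go to 17, an L position)
n=19: L (sole option 18(W) is W)
n=20: W (go to 19, an L position)
n=21: W (go to 7, an L position)
n=22: L (sole option 21(W) is W)
n=23: W (go to 22, an L position)
n=24: L (options 8(W), 23(W) are all W)
n=25: W (go to 24, an L position)
n=26: L (sole option 25(W) is W)
n=27: W (go to 9, an L position)
n=28: L (sole option 27(W) is W)
n=29: W (go to 28, an L position)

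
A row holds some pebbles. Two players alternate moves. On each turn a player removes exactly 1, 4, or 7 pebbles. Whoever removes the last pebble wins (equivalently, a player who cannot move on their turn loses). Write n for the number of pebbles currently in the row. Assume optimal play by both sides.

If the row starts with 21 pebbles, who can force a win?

The second player wins.

Classify positions by backward induction: terminal positions (no move available) are L. From any other position, the mover wins iff some move reaches an L.
n=0: no move → L
n=1: reaches L-position 0 → W
n=2: only reaches 1(W), which is W → L
n=3: reaches L-position 2 → W
n=4: reaches L-position 0 → W
n=5: only reaches 4(W), 1(W), all W → L
n=6: reaches L-position 5 → W
n=7: reaches L-position 0 → W
n=8: only reaches 7(W), 4(W), 1(W), all W → L
n=9: reaches L-position 8 → W
n=10: only reaches 9(W), 6(W), 3(W), all W → L
n=11: reaches L-position 10 → W
n=12: reaches L-position 8 → W
n=13: only reaches 12(W), 9(W), 6(W), all W → L
n=14: reaches L-position 13 → W
n=15: reaches L-position 8 → W
n=16: only reaches 15(W), 12(W), 9(W), all W → L
n=17: reaches L-position 16 → W
n=18: only reaches 17(W), 14(W), 11(W), all W → L
n=19: reaches L-position 18 → W
n=20: reaches L-position 16 → W
n=21: only reaches 20(W), 17(W), 14(W), all W → L
The starting position 21 is L: whatever the player to move does, the opponent receives a W position.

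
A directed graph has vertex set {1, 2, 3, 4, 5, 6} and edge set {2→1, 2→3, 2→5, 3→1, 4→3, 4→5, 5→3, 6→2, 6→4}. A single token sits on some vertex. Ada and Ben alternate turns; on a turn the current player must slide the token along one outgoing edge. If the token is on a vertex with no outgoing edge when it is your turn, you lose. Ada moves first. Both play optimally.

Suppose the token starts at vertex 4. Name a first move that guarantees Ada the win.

Move to 5.

Classify positions by backward induction: terminal positions (no move available) are L. From any other position, the mover wins iff some move reaches an L.
Every edge goes from a vertex to one that appears earlier in the order 1, 3, 5, 2, 4, 6, so processing vertices in that order labels each vertex after all of its successors.
1: no outgoing edge → L
3: can move to 1, which is L ⇒ W
5: the only move is to 3(W), a W ⇒ L
2: can move to 5, which is L ⇒ W
4: can move to 5, which is L ⇒ W
6: moves to 4(W), 2(W); every one is W ⇒ L
From 4, the L positions reachable in one move are: 5.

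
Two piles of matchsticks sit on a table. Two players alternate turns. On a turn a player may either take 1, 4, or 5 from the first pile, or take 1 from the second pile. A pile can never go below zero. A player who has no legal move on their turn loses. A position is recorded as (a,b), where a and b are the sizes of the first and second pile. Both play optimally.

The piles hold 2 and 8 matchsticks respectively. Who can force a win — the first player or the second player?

The second player wins.

Compute win/loss labels from the base case upward. A position with no move is L. Any other position is W if it can reach an L in one move, else L.
No move ever increases a pile, so every position that can arise here has a ≤ 2 and b ≤ 8; it is enough to label the cells with 0 ≤ a ≤ 2 and 0 ≤ b ≤ 8.
Every move lowers a or b (never raises either), so fill the grid row by row in increasing a, and left to right within a row: each cell's successors are then already labelled.
      b=0  b=1  b=2  b=3  b=4  b=5  b=6  b=7  b=8
a=0:    L    W    L    W    L    W    L    W    L
a=1:    W    L    W    L    W    L    W    L    W
a=2:    L    W    L    W    L    W    L    W    L
Cells with no legal move (terminal, hence L): (0,0).
The remaining L cells, each justified by listing all of its moves:
(0,2): →(0,1)(W) only, which is W, so L
(0,4): →(0,3)(W) only, which is W, so L
(0,6): →(0,5)(W) only, which is W, so L
(0,8): →(0,7)(W) only, which is W, so L
(1,1): →(0,1)(W), (1,0)(W) — all W, so L
(1,3): →(0,3)(W), (1,2)(W) — all W, so L
(1,5): →(0,5)(W), (1,4)(W) — all W, so L
(1,7): →(0,7)(W), (1,6)(W) — all W, so L
(2,0): →(1,0)(W) only, which is W, so L
(2,2): →(1,2)(W), (2,1)(W) — all W, so L
(2,4): →(1,4)(W), (2,3)(W) — all W, so L
(2,6): →(1,6)(W), (2,5)(W) — all W, so L
(2,8): →(1,8)(W), (2,7)(W) — all W, so L
Every other cell has at least one move into one of the L cells above, so it is W.
The starting position (2,8) is L: whatever the player to move does, the opponent receives a W position.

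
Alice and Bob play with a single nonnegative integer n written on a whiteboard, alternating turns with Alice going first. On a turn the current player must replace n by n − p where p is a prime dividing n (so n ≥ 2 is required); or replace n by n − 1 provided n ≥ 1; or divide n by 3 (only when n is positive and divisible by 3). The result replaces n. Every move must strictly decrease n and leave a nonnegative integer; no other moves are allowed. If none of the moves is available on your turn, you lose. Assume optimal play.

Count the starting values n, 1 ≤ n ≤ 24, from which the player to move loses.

5

Build the W/L table. Terminal = L. A non-terminal position is W if it has a move to some L; otherwise it is L.
n=0: no move → L
n=1: can move to 0, which is L ⇒ W
n=2: can move to 0, which is L ⇒ W
n=3: can move to 0, which is L ⇒ W
n=4: moves to 2(W), 3(W); every one is W ⇒ L
n=5: can move to 0, which is L ⇒ W
n=6: can move to 4, which is L ⇒ W
n=7: can move to 0, which is L ⇒ W
n=8: moves to 6(W), 7(W); every one is W ⇒ L
n=9: can move to 8, which is L ⇒ W
n=10: can move to 8, which is L ⇒ W
n=11: can move to 0, which is L ⇒ W
n=12: can move to 4, which is L ⇒ W
n=13: can move to 0, which is L ⇒ W
n=14: moves to 7(W), 12(W), 13(W); every one is W ⇒ L
n=15: can move to 14, which is L ⇒ W
n=16: can move to 14, which is L ⇒ W
n=17: can move to 0, which is L ⇒ W
n=18: moves to 6(W), 15(W), 16(W), 17(W); every one is W ⇒ L
n=19: can move to 0, which is L ⇒ W
n=20: can move to 18, which is L ⇒ W
n=21: can move to 14, which is L ⇒ W
n=22: moves to 11(W), 20(W), 21(W); every one is W ⇒ L
n=23: can move to 0, which is L ⇒ W
n=24: can move to 8, which is L ⇒ W
L entries with 1 ≤ n ≤ 24 (n=0 is outside the asked range and is not counted): n = 4, 8, 14, 18, 22; that makes 5.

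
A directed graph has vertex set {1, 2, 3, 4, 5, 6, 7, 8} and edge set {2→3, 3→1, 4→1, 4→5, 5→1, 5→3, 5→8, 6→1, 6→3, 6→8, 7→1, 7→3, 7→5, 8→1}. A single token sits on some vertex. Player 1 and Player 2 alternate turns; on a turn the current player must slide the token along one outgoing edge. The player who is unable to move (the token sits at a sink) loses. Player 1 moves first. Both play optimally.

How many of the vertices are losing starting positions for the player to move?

Label each position W (a win for the player to move) or L (a loss). A position with no legal move is L; any other position is W exactly when some move reaches an L, and L when every move reaches a W.
Every edge goes from a vertex to one that appears earlier in the order 1, 8, 3, 5, 7, 2, 4, 6, so processing vertices in that order labels each vertex after all of its successors.
1: no outgoing edge → L
8: reaches L-position 1 → W
3: reaches L-position 1 → W
5: reaches L-position 1 → W
7: reaches L-position 1 → W
2: only reaches 3(W), which is W → L
4: reaches L-position 1 → W
6: reaches L-position 1 → W
The L vertices are 1, 2; that is 2 in all.

2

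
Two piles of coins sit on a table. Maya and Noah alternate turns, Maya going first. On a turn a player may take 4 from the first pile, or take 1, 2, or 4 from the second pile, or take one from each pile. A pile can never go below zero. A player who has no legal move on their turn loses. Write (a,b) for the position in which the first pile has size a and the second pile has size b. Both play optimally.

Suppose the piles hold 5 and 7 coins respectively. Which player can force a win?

Positions with no move are L. A position that does have a move is losing for the player to move precisely when every available move leads to a winning position for the opponent. Fill in the labels:
No move ever increases a pile, so every position that can arise here has a ≤ 5 and b ≤ 7; it is enough to label the cells with 0 ≤ a ≤ 5 and 0 ≤ b ≤ 7.
Every move lowers a or b (never raises either), so fill the grid row by row in increasing a, and left to right within a row: each cell's successors are then already labelled.
      b=0  b=1  b=2  b=3  b=4  b=5  b=6  b=7
a=0:    L    W    W    L    W    W    L    W
a=1:    L    W    W    L    W    W    L    W
a=2:    L    W    W    L    W    W    L    W
a=3:    L    W    W    L    W    W    L    W
a=4:    W    W    L    W    W    L    W    W
a=5:    W    L    W    W    L    W    W    L
Cells with no legal move (terminal, hence L): (0,0), (1,0), (2,0), (3,0).
The remaining L cells, each justified by listing all of its moves:
(0,3): moves to (0,2)(W), (0,1)(W); every one is W ⇒ L
(0,6): moves to (0,5)(W), (0,4)(W), (0,2)(W); every one is W ⇒ L
(1,3): moves to (1,2)(W), (1,1)(W), (0,2)(W); every one is W ⇒ L
(1,6): moves to (1,5)(W), (1,4)(W), (1,2)(W), (0,5)(W); every one is W ⇒ L
(2,3): moves to (2,2)(W), (2,1)(W), (1,2)(W); every one is W ⇒ L
(2,6): moves to (2,5)(W), (2,4)(W), (2,2)(W), (1,5)(W); every one is W ⇒ L
(3,3): moves to (3,2)(W), (3,1)(W), (2,2)(W); every one is W ⇒ L
(3,6): moves to (3,5)(W), (3,4)(W), (3,2)(W), (2,5)(W); every one is W ⇒ L
(4,2): moves to (0,2)(W), (4,1)(W), (4,0)(W), (3,1)(W); every one is W ⇒ L
(4,5): moves to (0,5)(W), (4,4)(W), (4,3)(W), (4,1)(W), (3,4)(W); every one is W ⇒ L
(5,1): moves to (1,1)(W), (5,0)(W), (4,0)(W); every one is W ⇒ L
(5,4): moves to (1,4)(W), (5,3)(W), (5,2)(W), (5,0)(W), (4,3)(W); every one is W ⇒ L
(5,7): moves to (1,7)(W), (5,6)(W), (5,5)(W), (5,3)(W), (4,6)(W); every one is W ⇒ L
Every other cell has at least one move into one of the L cells above, so it is W.
Every move from (5,7) reaches a W position, so the mover loses.

Noah wins.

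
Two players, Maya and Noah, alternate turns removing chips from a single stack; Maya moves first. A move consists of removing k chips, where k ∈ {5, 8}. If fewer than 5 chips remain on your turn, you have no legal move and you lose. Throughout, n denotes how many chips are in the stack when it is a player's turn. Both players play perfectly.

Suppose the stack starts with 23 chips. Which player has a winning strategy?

Maya wins.

Work bottom-up. With no move the player to move loses. Otherwise the position is W if at least one move leads to an L position for the opponent, and L if every move leads to a W.
n=0: no move → L
n=1: no move → L
n=2: no move → L
n=3: no move → L
n=4: no move → L
n=5: can move to 0, which is L ⇒ W
n=6: can move to 1, which is L ⇒ W
n=7: can move to 2, which is L ⇒ W
n=8: can move to 3, which is L ⇒ W
n=9: can move to 4, which is L ⇒ W
n=10: can move to 2, which is L ⇒ W
n=11: can move to 3, which is L ⇒ W
n=12: can move to 4, which is L ⇒ W
n=13: moves to 8(W), 5(W); every one is W ⇒ L
n=14: moves to 9(W), 6(W); every one is W ⇒ L
n=15: moves to 10(W), 7(W); every one is W ⇒ L
n=16: moves to 11(W), 8(W); every one is W ⇒ L
n=17: moves to 12(W), 9(W); every one is W ⇒ L
n=18: can move to 13, which is L ⇒ W
n=19: can move to 14, which is L ⇒ W
n=20: can move to 15, which is L ⇒ W
n=21: can move to 16, which is L ⇒ W
n=22: can move to 17, which is L ⇒ W
n=23: can move to 15, which is L ⇒ W
From 23 Maya can remove 8, leaving 15, reaching an L position.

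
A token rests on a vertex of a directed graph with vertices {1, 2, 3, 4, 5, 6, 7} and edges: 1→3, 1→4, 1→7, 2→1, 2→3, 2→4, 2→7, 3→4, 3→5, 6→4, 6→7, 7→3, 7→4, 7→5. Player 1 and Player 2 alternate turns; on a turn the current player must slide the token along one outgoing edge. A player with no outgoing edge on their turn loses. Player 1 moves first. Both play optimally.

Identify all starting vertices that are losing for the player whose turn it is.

Use the standard recursion: the mover loses at a terminal position; elsewhere, the mover wins exactly when some move hands the opponent an L position.
Every edge goes from a vertex to one that appears earlier in the order 4, 5, 3, 7, 1, 6, 2, so processing vertices in that order labels each vertex after all of its successors.
4: no outgoing edge → L
5: no outgoing edge → L
3: reaches L-position 5 → W
7: reaches L-position 5 → W
1: reaches L-position 4 → W
6: reaches L-position 4 → W
2: reaches L-position 4 → W
The losing starting vertices are exactly the entries labelled L in this table (2 of them).

4, 5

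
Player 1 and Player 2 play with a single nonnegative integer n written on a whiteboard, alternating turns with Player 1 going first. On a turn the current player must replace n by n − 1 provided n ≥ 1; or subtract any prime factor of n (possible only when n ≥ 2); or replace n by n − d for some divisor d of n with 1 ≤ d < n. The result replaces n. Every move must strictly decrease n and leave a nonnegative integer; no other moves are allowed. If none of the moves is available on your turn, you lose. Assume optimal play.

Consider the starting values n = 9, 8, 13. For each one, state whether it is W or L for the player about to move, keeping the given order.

9: L, 8: W, 13: W

Classify positions by backward induction: terminal positions (no move available) are L. From any other position, the mover wins iff some move reaches an L.
n=0: no move → L
n=1: can move to 0, which is L ⇒ W
n=2: can move to 0, which is L ⇒ W
n=3: can move to 0, which is L ⇒ W
n=4: moves to 2(W), 3(W); every one is W ⇒ L
n=5: can move to 0, which is L ⇒ W
n=6: can move to 4, which is L ⇒ W
n=7: can move to 0, which is L ⇒ W
n=8: can move to 4, which is L ⇒ W
n=9: moves to 6(W), 8(W); every one is W ⇒ L
n=10: can move to 9, which is L ⇒ W
n=11: can move to 0, which is L ⇒ W
n=12: can move to 9, which is L ⇒ W
n=13: can move to 0, which is L ⇒ W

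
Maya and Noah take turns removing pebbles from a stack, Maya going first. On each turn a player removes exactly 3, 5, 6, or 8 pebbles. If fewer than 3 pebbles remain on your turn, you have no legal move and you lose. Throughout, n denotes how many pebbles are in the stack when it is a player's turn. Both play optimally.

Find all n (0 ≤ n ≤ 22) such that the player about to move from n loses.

0, 1, 2, 11, 12, 13, 22

Classify positions by backward induction: terminal positions (no move available) are L. From any other position, the mover wins iff some move reaches an L.
n=0: no move → L
n=1: no move → L
n=2: no move → L
n=3: reaches L-position 0 → W
n=4: reaches L-position 1 → W
n=5: reaches L-position 2 → W
n=6: reaches L-position 1 → W
n=7: reaches L-position 2 → W
n=8: reaches L-position 2 → W
n=9: reaches L-position 1 → W
n=10: reaches L-position 2 → W
n=11: only reaches 8(W), 6(W), 5(W), 3(W), all W → L
n=12: only reaches 9(W), 7(W), 6(W), 4(W), all W → L
n=13: only reaches 10(W), 8(W), 7(W), 5(W), all W → L
n=14: reaches L-position 11 → W
n=15: reaches L-position 12 → W
n=16: reaches L-position 13 → W
n=17: reaches L-position 12 → W
n=18: reaches L-position 13 → W
n=19: reaches L-position 13 → W
n=20: reaches L-position 12 → W
n=21: reaches L-position 13 → W
n=22: only reaches 19(W), 17(W), 16(W), 14(W), all W → L
Reading off the rows marked L gives the requested list; there are 7 such values of n.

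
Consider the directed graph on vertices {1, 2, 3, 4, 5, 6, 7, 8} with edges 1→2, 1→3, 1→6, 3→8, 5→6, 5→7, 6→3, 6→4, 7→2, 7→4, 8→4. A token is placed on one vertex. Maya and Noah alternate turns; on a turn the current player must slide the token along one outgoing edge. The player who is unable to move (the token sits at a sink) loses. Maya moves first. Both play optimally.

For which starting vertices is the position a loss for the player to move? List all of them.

2, 3, 4, 5

Positions with no move are L. A position that does have a move is losing for the player to move precisely when every available move leads to a winning position for the opponent. Fill in the labels:
Every edge goes from a vertex to one that appears earlier in the order 2, 4, 7, 8, 3, 6, 1, 5, so processing vertices in that order labels each vertex after all of its successors.
2: no outgoing edge → L
4: no outgoing edge → L
7: reaches L-position 4 → W
8: reaches L-position 4 → W
3: only reaches 8(W), which is W → L
6: reaches L-position 3 → W
1: reaches L-position 3 → W
5: only reaches 6(W), 7(W), all W → L
Reading off the rows marked L gives the requested list; there are 4 such vertices.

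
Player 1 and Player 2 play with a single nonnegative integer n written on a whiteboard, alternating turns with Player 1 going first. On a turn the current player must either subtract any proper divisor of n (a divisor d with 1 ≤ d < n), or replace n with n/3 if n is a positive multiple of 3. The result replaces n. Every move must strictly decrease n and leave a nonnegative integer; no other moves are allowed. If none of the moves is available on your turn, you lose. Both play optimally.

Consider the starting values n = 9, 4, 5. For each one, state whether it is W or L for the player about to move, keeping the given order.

Use the standard recursion: the mover loses at a terminal position; elsewhere, the mover wins exactly when some move hands the opponent an L position.
n=0: no move → L
n=1: no move → L
n=2: W (go to 1, an L position)
n=3: W (go to 1, an L position)
n=4: L (options 2(W), 3(W) are all W)
n=5: W (go to 4, an L position)
n=6: W (go to 4, an L position)
n=7: L (sole option 6(W) is W)
n=8: W (go to 4, an L position)
n=9: L (options 3(W), 6(W), 8(W) are all W)

9: L, 4: L, 5: W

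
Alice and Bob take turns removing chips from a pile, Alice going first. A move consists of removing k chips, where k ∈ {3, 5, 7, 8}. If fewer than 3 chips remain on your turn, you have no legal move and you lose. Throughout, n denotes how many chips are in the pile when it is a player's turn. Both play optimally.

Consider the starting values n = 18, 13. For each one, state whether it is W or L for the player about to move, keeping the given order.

18: W, 13: L

Compute win/loss labels from the base case upward. A position with no move is L. Any other position is W if it can reach an L in one move, else L.
n=0: no move → L
n=1: no move → L
n=2: no move → L
n=3: can move to 0, which is L ⇒ W
n=4: can move to 1, which is L ⇒ W
n=5: can move to 2, which is L ⇒ W
n=6: can move to 1, which is L ⇒ W
n=7: can move to 2, which is L ⇒ W
n=8: can move to 1, which is L ⇒ W
n=9: can move to 2, which is L ⇒ W
n=10: can move to 2, which is L ⇒ W
n=11: moves to 8(W), 6(W), 4(W), 3(W); every one is W ⇒ L
n=12: moves to 9(W), 7(W), 5(W), 4(W); every one is W ⇒ L
n=13: moves to 10(W), 8(W), 6(W), 5(W); every one is W ⇒ L
n=14: can move to 11, which is L ⇒ W
n=15: can move to 12, which is L ⇒ W
n=16: can move to 13, which is L ⇒ W
n=17: can move to 12, which is L ⇒ W
n=18: can move to 13, which is L ⇒ W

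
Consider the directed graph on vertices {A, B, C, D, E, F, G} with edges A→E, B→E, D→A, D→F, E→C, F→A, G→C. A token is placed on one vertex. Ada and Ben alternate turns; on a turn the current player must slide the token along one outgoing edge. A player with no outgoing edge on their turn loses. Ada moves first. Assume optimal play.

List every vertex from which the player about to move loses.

A, B, C

Compute win/loss labels from the base case upward. A position with no move is L. Any other position is W if it can reach an L in one move, else L.
Every edge goes from a vertex to one that appears earlier in the order C, E, A, G, F, B, D, so processing vertices in that order labels each vertex after all of its successors.
C: no outgoing edge → L
E: can move to C, which is L ⇒ W
A: the only move is to E(W), a W ⇒ L
G: can move to C, which is L ⇒ W
F: can move to A, which is L ⇒ W
B: the only move is to E(W), a W ⇒ L
D: can move to A, which is L ⇒ W
The losing starting vertices are exactly the entries labelled L in this table (3 of them).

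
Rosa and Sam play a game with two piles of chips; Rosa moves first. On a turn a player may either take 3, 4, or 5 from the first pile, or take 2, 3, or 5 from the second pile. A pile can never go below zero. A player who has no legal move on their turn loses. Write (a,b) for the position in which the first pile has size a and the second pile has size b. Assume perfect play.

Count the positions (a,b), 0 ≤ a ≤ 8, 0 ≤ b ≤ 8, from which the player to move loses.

26

Label each position W (a win for the player to move) or L (a loss). A position with no legal move is L; any other position is W exactly when some move reaches an L, and L when every move reaches a W.
Every move lowers a or b (never raises either), so fill the grid row by row in increasing a, and left to right within a row: each cell's successors are then already labelled.
      b=0  b=1  b=2  b=3  b=4  b=5  b=6  b=7  b=8
a=0:    L    L    W    W    W    W    W    L    L
a=1:    L    L    W    W    W    W    W    L    L
a=2:    L    L    W    W    W    W    W    L    L
a=3:    W    W    L    L    W    W    W    W    W
a=4:    W    W    L    L    W    W    W    W    W
a=5:    W    W    L    L    W    W    W    W    W
a=6:    W    W    W    W    L    L    W    W    W
a=7:    W    W    W    W    L    L    W    W    W
a=8:    L    L    W    W    W    W    W    L    L
Cells with no legal move (terminal, hence L): (0,0), (0,1), (1,0), (1,1), (2,0), (2,1).
The remaining L cells, each justified by listing all of its moves:
(0,7): L (options (0,5)(W), (0,4)(W), (0,2)(W) are all W)
(0,8): L (options (0,6)(W), (0,5)(W), (0,3)(W) are all W)
(1,7): L (options (1,5)(W), (1,4)(W), (1,2)(W) are all W)
(1,8): L (options (1,6)(W), (1,5)(W), (1,3)(W) are all W)
(2,7): L (options (2,5)(W), (2,4)(W), (2,2)(W) are all W)
(2,8): L (options (2,6)(W), (2,5)(W), (2,3)(W) are all W)
(3,2): L (options (0,2)(W), (3,0)(W) are all W)
(3,3): L (options (0,3)(W), (3,1)(W), (3,0)(W) are all W)
(4,2): L (options (1,2)(W), (0,2)(W), (4,0)(W) are all W)
(4,3): L (options (1,3)(W), (0,3)(W), (4,1)(W), (4,0)(W) are all W)
(5,2): L (options (2,2)(W), (1,2)(W), (0,2)(W), (5,0)(W) are all W)
(5,3): L (options (2,3)(W), (1,3)(W), (0,3)(W), (5,1)(W), (5,0)(W) are all W)
(6,4): L (options (3,4)(W), (2,4)(W), (1,4)(W), (6,2)(W), (6,1)(W) are all W)
(6,5): L (options (3,5)(W), (2,5)(W), (1,5)(W), (6,3)(W), (6,2)(W), (6,0)(W) are all W)
(7,4): L (options (4,4)(W), (3,4)(W), (2,4)(W), (7,2)(W), (7,1)(W) are all W)
(7,5): L (options (4,5)(W), (3,5)(W), (2,5)(W), (7,3)(W), (7,2)(W), (7,0)(W) are all W)
(8,0): L (options (5,0)(W), (4,0)(W), (3,0)(W) are all W)
(8,1): L (options (5,1)(W), (4,1)(W), (3,1)(W) are all W)
(8,7): L (options (5,7)(W), (4,7)(W), (3,7)(W), (8,5)(W), (8,4)(W), (8,2)(W) are all W)
(8,8): L (options (5,8)(W), (4,8)(W), (3,8)(W), (8,6)(W), (8,5)(W), (8,3)(W) are all W)
Every other cell has at least one move into one of the L cells above, so it is W.
L cells per row: a=0: 4, a=1: 4, a=2: 4, a=3: 2, a=4: 2, a=5: 2, a=6: 2, a=7: 2, a=8: 4; total 26.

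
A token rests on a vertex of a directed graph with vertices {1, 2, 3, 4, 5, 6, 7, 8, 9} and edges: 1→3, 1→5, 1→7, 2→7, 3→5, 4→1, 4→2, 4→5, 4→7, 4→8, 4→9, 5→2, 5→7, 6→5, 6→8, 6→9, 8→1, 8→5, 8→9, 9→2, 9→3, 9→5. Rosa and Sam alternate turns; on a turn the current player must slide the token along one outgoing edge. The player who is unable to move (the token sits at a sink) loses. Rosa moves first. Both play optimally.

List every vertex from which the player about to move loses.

Compute win/loss labels from the base case upward. A position with no move is L. Any other position is W if it can reach an L in one move, else L.
Every edge goes from a vertex to one that appears earlier in the order 7, 2, 5, 3, 9, 1, 8, 6, 4, so processing vertices in that order labels each vertex after all of its successors.
7: no outgoing edge → L
2: reaches L-position 7 → W
5: reaches L-position 7 → W
3: only reaches 5(W), which is W → L
9: reaches L-position 3 → W
1: reaches L-position 3 → W
8: only reaches 1(W), 9(W), 5(W), all W → L
6: reaches L-position 8 → W
4: reaches L-position 8 → W
Reading off the rows marked L gives the requested list; there are 3 such vertices.

3, 7, 8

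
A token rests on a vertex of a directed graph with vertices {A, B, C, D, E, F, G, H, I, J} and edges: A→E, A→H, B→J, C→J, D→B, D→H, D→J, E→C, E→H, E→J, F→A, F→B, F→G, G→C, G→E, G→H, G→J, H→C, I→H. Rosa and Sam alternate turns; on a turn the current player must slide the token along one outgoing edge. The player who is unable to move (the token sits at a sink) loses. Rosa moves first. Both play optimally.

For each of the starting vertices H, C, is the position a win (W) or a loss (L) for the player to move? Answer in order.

Compute win/loss labels from the base case upward. A position with no move is L. Any other position is W if it can reach an L in one move, else L.
Every edge goes from a vertex to one that appears earlier in the order J, C, H, B, E, D, A, I, G, F, so processing vertices in that order labels each vertex after all of its successors.
J: no outgoing edge → L
C: W (go to J, an L position)
H: L (sole option C(W) is W)
B: W (go to J, an L position)
E: W (go to H, an L position)
D: W (go to H, an L position)
A: W (go to H, an L position)
I: W (go to H, an L position)
G: W (go to H, an L position)
F: L (options G(W), A(W), B(W) are all W)

H: L, C: W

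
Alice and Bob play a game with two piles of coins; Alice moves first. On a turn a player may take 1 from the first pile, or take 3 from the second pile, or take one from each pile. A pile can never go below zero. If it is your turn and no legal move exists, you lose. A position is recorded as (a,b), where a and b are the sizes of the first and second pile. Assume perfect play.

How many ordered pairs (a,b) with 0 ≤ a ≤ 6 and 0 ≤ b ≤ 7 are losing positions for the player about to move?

23

Compute win/loss labels from the base case upward. A position with no move is L. Any other position is W if it can reach an L in one move, else L.
Every move lowers a or b (never raises either), so fill the grid row by row in increasing a, and left to right within a row: each cell's successors are then already labelled.
      b=0  b=1  b=2  b=3  b=4  b=5  b=6  b=7
a=0:    L    L    L    W    W    W    L    L
a=1:    W    W    W    W    L    L    W    W
a=2:    L    L    L    W    W    W    W    L
a=3:    W    W    W    W    L    L    L    W
a=4:    L    L    L    W    W    W    W    W
a=5:    W    W    W    W    L    L    L    W
a=6:    L    L    L    W    W    W    W    W
Cells with no legal move (terminal, hence L): (0,0), (0,1), (0,2).
The remaining L cells, each justified by listing all of its moves:
(0,6): L (sole option (0,3)(W) is W)
(0,7): L (sole option (0,4)(W) is W)
(1,4): L (options (0,4)(W), (1,1)(W), (0,3)(W) are all W)
(1,5): L (options (0,5)(W), (1,2)(W), (0,4)(W) are all W)
(2,0): L (sole option (1,0)(W) is W)
(2,1): L (options (1,1)(W), (1,0)(W) are all W)
(2,2): L (options (1,2)(W), (1,1)(W) are all W)
(2,7): L (options (1,7)(W), (2,4)(W), (1,6)(W) are all W)
(3,4): L (options (2,4)(W), (3,1)(W), (2,3)(W) are all W)
(3,5): L (options (2,5)(W), (3,2)(W), (2,4)(W) are all W)
(3,6): L (options (2,6)(W), (3,3)(W), (2,5)(W) are all W)
(4,0): L (sole option (3,0)(W) is W)
(4,1): L (options (3,1)(W), (3,0)(W) are all W)
(4,2): L (options (3,2)(W), (3,1)(W) are all W)
(5,4): L (options (4,4)(W), (5,1)(W), (4,3)(W) are all W)
(5,5): L (options (4,5)(W), (5,2)(W), (4,4)(W) are all W)
(5,6): L (options (4,6)(W), (5,3)(W), (4,5)(W) are all W)
(6,0): L (sole option (5,0)(W) is W)
(6,1): L (options (5,1)(W), (5,0)(W) are all W)
(6,2): L (options (5,2)(W), (5,1)(W) are all W)
Every other cell has at least one move into one of the L cells above, so it is W.
L cells per row: a=0: 5, a=1: 2, a=2: 4, a=3: 3, a=4: 3, a=5: 3, a=6: 3; total 23.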